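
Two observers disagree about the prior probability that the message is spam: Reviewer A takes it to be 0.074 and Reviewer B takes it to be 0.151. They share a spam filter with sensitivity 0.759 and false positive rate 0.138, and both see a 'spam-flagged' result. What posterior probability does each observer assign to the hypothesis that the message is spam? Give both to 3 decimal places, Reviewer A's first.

The likelihood ratio for a 'spam-flagged' result is 0.759/0.138 = 5.5000.
Reviewer A: prior odds 0.074/0.926 = 0.079914; posterior odds 0.43952; posterior probability 0.305.
Reviewer B: prior odds 0.151/0.849 = 0.17786; posterior odds 0.97821; posterior probability 0.494.

Reviewer A: 0.305; Reviewer B: 0.494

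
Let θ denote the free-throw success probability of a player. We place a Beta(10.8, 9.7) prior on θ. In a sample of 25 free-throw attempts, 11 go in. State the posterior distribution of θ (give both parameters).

Posterior: Beta(21.8, 23.7)

The binomial likelihood is conjugate to the Beta prior: with 11 successes and 14 failures, the posterior is Beta(10.8+11, 9.7+14) = Beta(21.8, 23.7).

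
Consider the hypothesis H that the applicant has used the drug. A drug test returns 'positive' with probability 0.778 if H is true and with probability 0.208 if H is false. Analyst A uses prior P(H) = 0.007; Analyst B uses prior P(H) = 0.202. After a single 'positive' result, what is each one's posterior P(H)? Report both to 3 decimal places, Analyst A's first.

P('+'|H) = 0.778, P('+'|¬H) = 0.208.
Analyst A: numerator 0.778·0.007 = 0.0054460; evidence = 0.0054460+0.208·0.993 = 0.21199; posterior = 0.026.
Analyst B: numerator 0.778·0.202 = 0.15716; evidence = 0.15716+0.208·0.798 = 0.32314; posterior = 0.486.

Analyst A: 0.026; Analyst B: 0.486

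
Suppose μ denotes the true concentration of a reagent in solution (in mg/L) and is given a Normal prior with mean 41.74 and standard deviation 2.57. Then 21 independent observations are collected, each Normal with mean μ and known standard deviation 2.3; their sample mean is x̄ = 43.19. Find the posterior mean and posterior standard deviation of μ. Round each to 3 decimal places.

Prior precision 1/τ₀² = 1/2.57² = 0.151403; data precision n/σ² = 21/2.3² = 3.96975.
Posterior precision = 0.151403 + 3.96975 = 4.12116, giving posterior SD = 1/√4.12116 = 0.493.
Posterior mean = (0.151403·41.74 + 3.96975·43.19) / 4.12116 = 43.137.

Posterior mean ≈ 43.137; posterior SD ≈ 0.493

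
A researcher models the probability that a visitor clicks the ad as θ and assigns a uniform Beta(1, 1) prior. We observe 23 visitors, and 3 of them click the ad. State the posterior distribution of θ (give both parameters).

Posterior: Beta(4, 21)

The binomial likelihood is conjugate to the Beta prior: with 3 successes and 20 failures, the posterior is Beta(1+3, 1+20) = Beta(4, 21).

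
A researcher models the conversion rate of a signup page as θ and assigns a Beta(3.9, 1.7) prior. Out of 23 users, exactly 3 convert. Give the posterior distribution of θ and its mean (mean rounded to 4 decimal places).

The binomial likelihood is conjugate to the Beta prior: with 3 successes and 20 failures, the posterior is Beta(3.9+3, 1.7+20) = Beta(6.9, 21.7).
Posterior mean = α/(α+β) = 6.9/28.6 = 0.2413.

Posterior: Beta(6.9, 21.7); mean ≈ 0.2413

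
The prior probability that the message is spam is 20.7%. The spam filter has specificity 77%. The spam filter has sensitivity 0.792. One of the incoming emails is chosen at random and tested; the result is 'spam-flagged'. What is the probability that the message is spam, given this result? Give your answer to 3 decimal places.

P(H | E) ≈ 0.473

Write H for 'the message is spam'. Prior odds H:¬H = 0.207/0.793 = 0.26103. For the 'spam-flagged' outcome, the likelihood ratio is 0.792/0.23 = 3.4435.
Posterior odds = 0.26103 × 3.4435 = 0.89887, so P(H|E) = 0.89887/(1+0.89887) = 0.473.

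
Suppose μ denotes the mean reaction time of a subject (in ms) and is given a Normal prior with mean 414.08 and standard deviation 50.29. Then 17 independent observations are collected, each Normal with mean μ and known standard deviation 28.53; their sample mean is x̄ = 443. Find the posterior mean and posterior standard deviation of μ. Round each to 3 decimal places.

Posterior mean ≈ 442.463; posterior SD ≈ 6.855

Prior precision 1/τ₀² = 1/50.29² = 0.00039540; data precision n/σ² = 17/28.53² = 0.0208855.
Posterior precision = 0.00039540 + 0.0208855 = 0.0212809, giving posterior SD = 1/√0.0212809 = 6.855.
Posterior mean = (0.00039540·414.08 + 0.0208855·443) / 0.0212809 = 442.463.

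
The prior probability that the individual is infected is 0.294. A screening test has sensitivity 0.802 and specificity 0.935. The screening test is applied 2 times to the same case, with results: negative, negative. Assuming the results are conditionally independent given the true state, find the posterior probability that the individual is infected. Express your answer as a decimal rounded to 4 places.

With H the event that the individual is infected, the joint likelihood of the observed sequence is P(data|H) = 0.198·0.198 = 0.039204 and P(data|¬H) = 0.935·0.935 = 0.87423.
Bayes: P(H|data) = 0.294·0.039204 / (0.294·0.039204 + 0.706·0.87423) = 0.011526/0.62873 = 0.0183.

Posterior P(H) ≈ 0.0183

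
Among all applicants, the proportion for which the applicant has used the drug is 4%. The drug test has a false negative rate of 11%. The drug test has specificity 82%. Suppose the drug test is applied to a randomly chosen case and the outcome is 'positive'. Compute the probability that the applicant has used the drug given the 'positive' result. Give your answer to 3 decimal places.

Let H be the event that the applicant has used the drug. P(H) = 0.04, so P(¬H) = 0.96. With E the 'positive' result, P(E|H) = 0.89 and P(E|¬H) = 0.18.
P(E) = 0.89·0.04 + 0.18·0.96 = 0.035600 + 0.17280 = 0.20840.
By Bayes' theorem, P(H|E) = 0.035600 / 0.20840 = 0.171.

P(H | E) ≈ 0.171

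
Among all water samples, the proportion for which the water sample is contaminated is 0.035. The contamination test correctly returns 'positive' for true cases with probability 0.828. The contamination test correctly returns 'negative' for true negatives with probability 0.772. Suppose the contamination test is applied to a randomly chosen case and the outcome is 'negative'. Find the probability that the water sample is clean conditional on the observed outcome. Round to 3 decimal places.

Let H be the event that the water sample is contaminated. P(H) = 0.035, so P(¬H) = 0.965. With E the 'negative' result, P(E|H) = 0.172 and P(E|¬H) = 0.772.
P(E) = 0.172·0.035 + 0.772·0.965 = 0.0060200 + 0.74498 = 0.75100.
By Bayes' theorem, P(H|E) = 0.0060200 / 0.75100 = 0.008. Hence P(¬H|E) = 1 − 0.008 = 0.992.

P(¬H | E) ≈ 0.992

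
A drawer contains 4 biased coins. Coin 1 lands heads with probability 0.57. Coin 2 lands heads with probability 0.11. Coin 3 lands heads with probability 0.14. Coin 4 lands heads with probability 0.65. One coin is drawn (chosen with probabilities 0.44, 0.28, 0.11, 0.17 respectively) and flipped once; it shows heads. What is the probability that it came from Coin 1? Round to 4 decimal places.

Posterior probability ≈ 0.6155

Tabulate prior·likelihood by source: [1] prior 0.44, lik 0.57, product 0.2508; [2] prior 0.28, lik 0.11, product 0.03080; [3] prior 0.11, lik 0.14, product 0.01540; [4] prior 0.17, lik 0.65, product 0.1105.
Normalizing constant = 0.40750; the posterior for Coin 1 is its product over the sum, 0.2508/0.40750 = 0.6155.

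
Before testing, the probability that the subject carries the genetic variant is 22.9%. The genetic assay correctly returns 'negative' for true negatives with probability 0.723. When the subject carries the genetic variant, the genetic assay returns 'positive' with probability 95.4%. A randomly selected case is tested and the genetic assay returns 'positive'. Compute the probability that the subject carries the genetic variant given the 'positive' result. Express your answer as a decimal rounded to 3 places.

P(H | E) ≈ 0.506

Let H be the event that the subject carries the genetic variant. P(H) = 0.229, so P(¬H) = 0.771. With E the 'positive' result, P(E|H) = 0.954 and P(E|¬H) = 0.277.
P(E) = 0.954·0.229 + 0.277·0.771 = 0.21847 + 0.21357 = 0.43203.
By Bayes' theorem, P(H|E) = 0.21847 / 0.43203 = 0.506.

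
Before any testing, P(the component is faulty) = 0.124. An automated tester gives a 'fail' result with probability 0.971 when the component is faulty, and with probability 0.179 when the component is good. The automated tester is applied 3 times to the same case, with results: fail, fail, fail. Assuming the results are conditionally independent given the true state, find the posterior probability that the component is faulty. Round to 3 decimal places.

With H the event that the component is faulty, the joint likelihood of the observed sequence is P(data|H) = 0.971·0.971·0.971 = 0.91550 and P(data|¬H) = 0.179·0.179·0.179 = 0.0057353.
Bayes: P(H|data) = 0.124·0.91550 / (0.124·0.91550 + 0.876·0.0057353) = 0.11352/0.11855 = 0.9576.

Posterior P(H) ≈ 0.958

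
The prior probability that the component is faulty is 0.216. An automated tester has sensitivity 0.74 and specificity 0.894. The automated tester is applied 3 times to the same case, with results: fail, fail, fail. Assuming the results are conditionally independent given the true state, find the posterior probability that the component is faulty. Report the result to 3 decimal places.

Let H be the event that the component is faulty; start with P(H) = 0.216. P('fail'|H) = 0.74, P('fail'|¬H) = 0.106.
Update on result 1 ('fail'): P(H) ← 0.74·0.2160 / (0.74·0.2160 + 0.106·0.7840) = 0.15984/0.24294 = 0.6579.
Update on result 2 ('fail'): P(H) ← 0.74·0.6579 / (0.74·0.6579 + 0.106·0.3421) = 0.48687/0.52313 = 0.9307.
Update on result 3 ('fail'): P(H) ← 0.74·0.9307 / (0.74·0.9307 + 0.106·0.0693) = 0.68871/0.69606 = 0.9894.

Posterior P(H) ≈ 0.989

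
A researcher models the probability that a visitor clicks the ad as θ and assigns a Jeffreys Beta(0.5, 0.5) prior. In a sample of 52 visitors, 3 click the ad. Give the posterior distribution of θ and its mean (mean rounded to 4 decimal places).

Posterior: Beta(3.5, 49.5); mean ≈ 0.0660

The binomial likelihood is conjugate to the Beta prior: with 3 successes and 49 failures, the posterior is Beta(0.5+3, 0.5+49) = Beta(3.5, 49.5).
Posterior mean = α/(α+β) = 3.5/53 = 0.0660.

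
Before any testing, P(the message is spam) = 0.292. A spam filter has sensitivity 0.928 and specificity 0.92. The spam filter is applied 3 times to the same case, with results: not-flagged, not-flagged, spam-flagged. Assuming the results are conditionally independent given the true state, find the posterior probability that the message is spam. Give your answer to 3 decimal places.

Posterior P(H) ≈ 0.028

Let H be the event that the message is spam; start with P(H) = 0.292. P('spam-flagged'|H) = 0.928, P('spam-flagged'|¬H) = 0.08.
Update on result 1 ('not-flagged'): P(H) ← 0.072·0.2920 / (0.072·0.2920 + 0.92·0.7080) = 0.021024/0.67238 = 0.0313.
Update on result 2 ('not-flagged'): P(H) ← 0.072·0.0313 / (0.072·0.0313 + 0.92·0.9687) = 0.0022513/0.89348 = 0.0025.
Update on result 3 ('spam-flagged'): P(H) ← 0.928·0.0025 / (0.928·0.0025 + 0.08·0.9975) = 0.0023383/0.082137 = 0.0285.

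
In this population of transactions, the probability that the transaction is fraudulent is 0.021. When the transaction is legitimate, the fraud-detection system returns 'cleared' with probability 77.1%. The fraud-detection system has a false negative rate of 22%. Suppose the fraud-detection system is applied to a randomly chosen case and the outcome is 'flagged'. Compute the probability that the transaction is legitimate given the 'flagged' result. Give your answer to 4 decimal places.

Let H be the event that the transaction is fraudulent. P(H) = 0.021, so P(¬H) = 0.979. With E the 'flagged' result, P(E|H) = 0.78 and P(E|¬H) = 0.229.
P(E) = 0.78·0.021 + 0.229·0.979 = 0.016380 + 0.22419 = 0.24057.
By Bayes' theorem, P(H|E) = 0.016380 / 0.24057 = 0.0681. Hence P(¬H|E) = 1 − 0.0681 = 0.9319.

P(¬H | E) ≈ 0.9319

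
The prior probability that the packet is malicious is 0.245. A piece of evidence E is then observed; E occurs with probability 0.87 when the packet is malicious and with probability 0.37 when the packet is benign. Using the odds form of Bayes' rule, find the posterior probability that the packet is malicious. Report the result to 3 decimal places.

Prior odds = 0.245/(1−0.245) = 0.32450.
Likelihood ratio for E = 0.87/0.37 = 2.3514.
Posterior odds = prior odds × LR = 0.76302.
Posterior probability = odds/(1+odds) = 0.76302/1.7630 = 0.433.

Posterior probability ≈ 0.433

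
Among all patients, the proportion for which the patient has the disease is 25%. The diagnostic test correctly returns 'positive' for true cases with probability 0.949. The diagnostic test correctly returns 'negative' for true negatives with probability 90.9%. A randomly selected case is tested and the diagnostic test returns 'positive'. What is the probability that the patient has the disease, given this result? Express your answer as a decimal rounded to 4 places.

P(H | E) ≈ 0.7766

Write H for 'the patient has the disease'. Prior odds H:¬H = 0.25/0.75 = 0.33333. For the 'positive' outcome, the likelihood ratio is 0.949/0.091 = 10.429.
Posterior odds = 0.33333 × 10.429 = 3.4762, so P(H|E) = 3.4762/(1+3.4762) = 0.7766.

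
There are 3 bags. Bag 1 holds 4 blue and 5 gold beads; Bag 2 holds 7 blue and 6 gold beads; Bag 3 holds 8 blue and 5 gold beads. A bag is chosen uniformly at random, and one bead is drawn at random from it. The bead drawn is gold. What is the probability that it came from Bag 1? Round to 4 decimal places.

Tabulate prior·likelihood by source: [1] prior 0.333333, lik 0.5556, product 0.1852; [2] prior 0.333333, lik 0.4615, product 0.1538; [3] prior 0.333333, lik 0.3846, product 0.1282.
Normalizing constant = 0.46724; the posterior for Bag 1 is its product over the sum, 0.1852/0.46724 = 0.3963.

Posterior probability ≈ 0.3963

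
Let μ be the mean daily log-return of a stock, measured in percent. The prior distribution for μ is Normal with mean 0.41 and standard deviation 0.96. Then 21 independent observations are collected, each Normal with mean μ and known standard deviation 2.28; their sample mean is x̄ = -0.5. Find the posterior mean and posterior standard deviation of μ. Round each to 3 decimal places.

Prior precision 1/τ₀² = 1/0.96² = 1.08507; data precision n/σ² = 21/2.28² = 4.03970.
Posterior precision = 1.08507 + 4.03970 = 5.12477, giving posterior SD = 1/√5.12477 = 0.442.
Posterior mean = (1.08507·0.41 + 4.03970·-0.5) / 5.12477 = -0.307.

Posterior mean ≈ -0.307; posterior SD ≈ 0.442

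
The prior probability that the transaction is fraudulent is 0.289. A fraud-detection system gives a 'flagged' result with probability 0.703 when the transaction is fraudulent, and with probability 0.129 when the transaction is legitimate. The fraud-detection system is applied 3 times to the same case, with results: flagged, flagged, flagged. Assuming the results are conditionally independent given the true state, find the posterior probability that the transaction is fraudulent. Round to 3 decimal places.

With H the event that the transaction is fraudulent, the joint likelihood of the observed sequence is P(data|H) = 0.703·0.703·0.703 = 0.34743 and P(data|¬H) = 0.129·0.129·0.129 = 0.0021467.
Bayes: P(H|data) = 0.289·0.34743 / (0.289·0.34743 + 0.711·0.0021467) = 0.10041/0.10193 = 0.9850.

Posterior P(H) ≈ 0.985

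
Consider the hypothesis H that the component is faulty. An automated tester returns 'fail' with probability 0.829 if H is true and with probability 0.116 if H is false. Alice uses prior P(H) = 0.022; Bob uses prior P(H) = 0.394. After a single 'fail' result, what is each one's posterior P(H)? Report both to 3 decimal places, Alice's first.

The likelihood ratio for a 'fail' result is 0.829/0.116 = 7.1466.
Alice: prior odds 0.022/0.978 = 0.022495; posterior odds 0.16076; posterior probability 0.138.
Bob: prior odds 0.394/0.606 = 0.65017; posterior odds 4.6464; posterior probability 0.823.

Alice: 0.138; Bob: 0.823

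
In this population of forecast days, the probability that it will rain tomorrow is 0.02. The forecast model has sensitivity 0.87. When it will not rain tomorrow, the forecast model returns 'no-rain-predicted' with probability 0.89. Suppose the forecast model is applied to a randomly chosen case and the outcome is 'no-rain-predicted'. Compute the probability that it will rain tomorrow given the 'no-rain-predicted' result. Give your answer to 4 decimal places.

Let H be the event that it will rain tomorrow. P(H) = 0.02, so P(¬H) = 0.98. With E the 'no-rain-predicted' result, P(E|H) = 0.13 and P(E|¬H) = 0.89.
P(E) = 0.13·0.02 + 0.89·0.98 = 0.0026000 + 0.87220 = 0.87480.
By Bayes' theorem, P(H|E) = 0.0026000 / 0.87480 = 0.0030.

P(H | E) ≈ 0.0030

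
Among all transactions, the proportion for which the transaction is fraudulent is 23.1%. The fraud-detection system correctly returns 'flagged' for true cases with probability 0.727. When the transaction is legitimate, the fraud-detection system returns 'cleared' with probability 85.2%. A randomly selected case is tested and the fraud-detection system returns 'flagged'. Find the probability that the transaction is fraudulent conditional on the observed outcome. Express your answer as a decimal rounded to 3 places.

Let H be the event that the transaction is fraudulent. P(H) = 0.231, so P(¬H) = 0.769. With E the 'flagged' result, P(E|H) = 0.727 and P(E|¬H) = 0.148.
P(E) = 0.727·0.231 + 0.148·0.769 = 0.16794 + 0.11381 = 0.28175.
By Bayes' theorem, P(H|E) = 0.16794 / 0.28175 = 0.596.

P(H | E) ≈ 0.596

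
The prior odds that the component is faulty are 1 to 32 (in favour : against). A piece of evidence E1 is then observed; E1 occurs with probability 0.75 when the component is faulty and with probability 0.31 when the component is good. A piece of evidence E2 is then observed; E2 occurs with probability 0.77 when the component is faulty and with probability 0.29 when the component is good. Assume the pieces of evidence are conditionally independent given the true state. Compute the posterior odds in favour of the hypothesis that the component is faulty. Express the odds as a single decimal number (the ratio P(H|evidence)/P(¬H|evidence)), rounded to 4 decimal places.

Prior odds = 1/32 = 0.031250.
Likelihood ratio for E1 = 0.75/0.31 = 2.4194.
Likelihood ratio for E2 = 0.77/0.29 = 2.6552.
Posterior odds = prior odds × LR₁ × LR₂ = 0.20074.

Posterior odds ≈ 0.2007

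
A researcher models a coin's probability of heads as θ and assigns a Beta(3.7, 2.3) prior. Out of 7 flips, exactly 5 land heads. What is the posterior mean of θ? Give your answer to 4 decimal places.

Observing 5 successes and 2 failures updates Beta(3.7, 2.3) by adding the success and failure counts to the two shape parameters: α = 3.7+5 = 8.7, β = 2.3+2 = 4.3.
Posterior mean = α/(α+β) = 8.7/13 = 0.6692.

Posterior mean ≈ 0.6692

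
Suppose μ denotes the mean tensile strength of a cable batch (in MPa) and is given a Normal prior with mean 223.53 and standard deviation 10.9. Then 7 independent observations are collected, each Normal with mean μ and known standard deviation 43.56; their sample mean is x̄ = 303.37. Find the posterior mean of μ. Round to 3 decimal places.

With known σ, the Normal prior is conjugate. Weight on the data is w = (n/σ²)/(n/σ² + 1/τ₀²) = 0.00368912/(0.00368912+0.00841680) = 0.30474.
Posterior mean = w·x̄ + (1−w)·μ₀ = 0.30474·303.37 + 0.69526·223.53 = 247.860.

Posterior mean ≈ 247.860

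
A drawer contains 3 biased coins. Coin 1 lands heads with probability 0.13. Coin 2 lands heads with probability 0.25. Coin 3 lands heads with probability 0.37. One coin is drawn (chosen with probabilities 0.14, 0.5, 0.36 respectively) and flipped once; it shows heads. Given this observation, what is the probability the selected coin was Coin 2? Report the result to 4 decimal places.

P(heads|C1) = 0.13; P(heads|C2) = 0.25; P(heads|C3) = 0.37.
Prior × likelihood for each source: 0.14·0.13=0.01820, 0.5·0.25=0.1250, 0.36·0.37=0.1332. Summing gives P(heads) = 0.27640.
P(Coin 2 | heads) = 0.1250 / 0.27640 = 0.4522.

Posterior probability ≈ 0.4522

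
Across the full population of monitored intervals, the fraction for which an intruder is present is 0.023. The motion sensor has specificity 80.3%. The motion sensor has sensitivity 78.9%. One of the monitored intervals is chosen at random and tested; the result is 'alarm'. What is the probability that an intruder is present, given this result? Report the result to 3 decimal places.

Write H for 'an intruder is present'. Prior odds H:¬H = 0.023/0.977 = 0.023541. For the 'alarm' outcome, the likelihood ratio is 0.789/0.197 = 4.0051.
Posterior odds = 0.023541 × 4.0051 = 0.094285, so P(H|E) = 0.094285/(1+0.094285) = 0.086.

P(H | E) ≈ 0.086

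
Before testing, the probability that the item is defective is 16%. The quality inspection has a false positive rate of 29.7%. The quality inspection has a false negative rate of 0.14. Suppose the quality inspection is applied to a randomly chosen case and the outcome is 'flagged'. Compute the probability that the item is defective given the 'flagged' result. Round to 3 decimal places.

Let H be the event that the item is defective. P(H) = 0.16, so P(¬H) = 0.84. With E the 'flagged' result, P(E|H) = 0.86 and P(E|¬H) = 0.297.
P(E) = 0.86·0.16 + 0.297·0.84 = 0.13760 + 0.24948 = 0.38708.
By Bayes' theorem, P(H|E) = 0.13760 / 0.38708 = 0.355.

P(H | E) ≈ 0.355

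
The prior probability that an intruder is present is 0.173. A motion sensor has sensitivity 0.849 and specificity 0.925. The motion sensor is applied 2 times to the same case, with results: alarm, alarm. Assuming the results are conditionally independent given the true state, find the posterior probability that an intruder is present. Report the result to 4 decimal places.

With H the event that an intruder is present, the joint likelihood of the observed sequence is P(data|H) = 0.849·0.849 = 0.72080 and P(data|¬H) = 0.075·0.075 = 0.0056250.
Bayes: P(H|data) = 0.173·0.72080 / (0.173·0.72080 + 0.827·0.0056250) = 0.12470/0.12935 = 0.9640.

Posterior P(H) ≈ 0.9640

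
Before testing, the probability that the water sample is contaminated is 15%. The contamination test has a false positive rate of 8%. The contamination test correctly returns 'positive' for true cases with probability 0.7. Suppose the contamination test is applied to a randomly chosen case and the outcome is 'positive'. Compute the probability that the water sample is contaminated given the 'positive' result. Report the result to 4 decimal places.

Write H for 'the water sample is contaminated'. Prior odds H:¬H = 0.15/0.85 = 0.17647. For the 'positive' outcome, the likelihood ratio is 0.7/0.08 = 8.7500.
Posterior odds = 0.17647 × 8.7500 = 1.5441, so P(H|E) = 1.5441/(1+1.5441) = 0.6069.

P(H | E) ≈ 0.6069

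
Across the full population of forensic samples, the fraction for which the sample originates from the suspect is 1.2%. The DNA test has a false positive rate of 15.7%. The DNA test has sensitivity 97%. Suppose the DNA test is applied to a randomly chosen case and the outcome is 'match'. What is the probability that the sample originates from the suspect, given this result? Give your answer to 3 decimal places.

Write H for 'the sample originates from the suspect'. Prior odds H:¬H = 0.012/0.988 = 0.012146. For the 'match' outcome, the likelihood ratio is 0.97/0.157 = 6.1783.
Posterior odds = 0.012146 × 6.1783 = 0.075041, so P(H|E) = 0.075041/(1+0.075041) = 0.070.

P(H | E) ≈ 0.070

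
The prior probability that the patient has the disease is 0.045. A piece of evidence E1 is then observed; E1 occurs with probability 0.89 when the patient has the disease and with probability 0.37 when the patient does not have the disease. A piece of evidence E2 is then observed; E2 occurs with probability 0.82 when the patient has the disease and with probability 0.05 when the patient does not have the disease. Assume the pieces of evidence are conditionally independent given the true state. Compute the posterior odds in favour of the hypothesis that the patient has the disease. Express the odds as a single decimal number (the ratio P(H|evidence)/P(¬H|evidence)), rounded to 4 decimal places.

Posterior odds ≈ 1.8588

Prior odds = 0.045/(1−0.045) = 0.047120.
Likelihood ratio for E1 = 0.89/0.37 = 2.4054.
Likelihood ratio for E2 = 0.82/0.05 = 16.400.
Posterior odds = prior odds × LR₁ × LR₂ = 1.8588.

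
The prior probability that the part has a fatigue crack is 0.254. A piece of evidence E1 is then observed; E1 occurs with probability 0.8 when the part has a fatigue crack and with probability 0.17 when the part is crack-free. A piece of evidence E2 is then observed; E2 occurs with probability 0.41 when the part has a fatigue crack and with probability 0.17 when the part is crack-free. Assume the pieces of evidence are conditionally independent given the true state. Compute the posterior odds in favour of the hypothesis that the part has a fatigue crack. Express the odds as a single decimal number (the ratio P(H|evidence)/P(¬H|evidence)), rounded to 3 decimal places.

Posterior odds ≈ 3.864

Prior odds = 0.254/(1−0.254) = 0.34048. In log-odds, ln(0.34048) = -1.0774.
Add log likelihood ratios: ln(4.7059) + ln(2.4118) = 2.4292.
Posterior log-odds = 1.3518, so posterior odds = exp(1.3518) = 3.8643.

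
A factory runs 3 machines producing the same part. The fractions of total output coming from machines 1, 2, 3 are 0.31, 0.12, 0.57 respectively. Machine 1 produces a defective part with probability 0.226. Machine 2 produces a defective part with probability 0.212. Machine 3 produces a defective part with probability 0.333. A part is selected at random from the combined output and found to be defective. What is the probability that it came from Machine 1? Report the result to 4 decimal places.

P(defective|M1) = 0.226; P(defective|M2) = 0.212; P(defective|M3) = 0.333.
Prior × likelihood for each source: 0.31·0.226=0.07006, 0.12·0.212=0.02544, 0.57·0.333=0.1898. Summing gives P(defective) = 0.28531.
P(Machine 1 | defective) = 0.07006 / 0.28531 = 0.2456.

Posterior probability ≈ 0.2456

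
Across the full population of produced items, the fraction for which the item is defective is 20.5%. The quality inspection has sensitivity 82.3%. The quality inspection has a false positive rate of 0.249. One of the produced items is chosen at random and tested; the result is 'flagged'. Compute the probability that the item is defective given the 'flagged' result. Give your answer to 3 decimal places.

P(H | E) ≈ 0.460

Write H for 'the item is defective'. Prior odds H:¬H = 0.205/0.795 = 0.25786. For the 'flagged' outcome, the likelihood ratio is 0.823/0.249 = 3.3052.
Posterior odds = 0.25786 × 3.3052 = 0.85229, so P(H|E) = 0.85229/(1+0.85229) = 0.460.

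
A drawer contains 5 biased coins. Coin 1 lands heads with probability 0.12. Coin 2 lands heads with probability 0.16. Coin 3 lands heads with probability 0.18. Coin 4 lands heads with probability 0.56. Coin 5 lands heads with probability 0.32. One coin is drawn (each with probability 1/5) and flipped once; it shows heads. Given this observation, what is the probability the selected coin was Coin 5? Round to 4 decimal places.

Tabulate prior·likelihood by source: [1] prior 0.2, lik 0.12, product 0.02400; [2] prior 0.2, lik 0.16, product 0.03200; [3] prior 0.2, lik 0.18, product 0.03600; [4] prior 0.2, lik 0.56, product 0.1120; [5] prior 0.2, lik 0.32, product 0.06400.
Normalizing constant = 0.26800; the posterior for Coin 5 is its product over the sum, 0.06400/0.26800 = 0.2388.

Posterior probability ≈ 0.2388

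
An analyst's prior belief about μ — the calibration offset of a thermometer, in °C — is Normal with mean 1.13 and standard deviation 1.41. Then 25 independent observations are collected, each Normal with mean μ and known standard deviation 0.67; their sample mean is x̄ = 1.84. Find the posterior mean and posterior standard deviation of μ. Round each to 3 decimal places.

Posterior mean ≈ 1.834; posterior SD ≈ 0.133

Prior precision 1/τ₀² = 1/1.41² = 0.502993; data precision n/σ² = 25/0.67² = 55.6917.
Posterior precision = 0.502993 + 55.6917 = 56.1947, giving posterior SD = 1/√56.1947 = 0.133.
Posterior mean = (0.502993·1.13 + 55.6917·1.84) / 56.1947 = 1.834.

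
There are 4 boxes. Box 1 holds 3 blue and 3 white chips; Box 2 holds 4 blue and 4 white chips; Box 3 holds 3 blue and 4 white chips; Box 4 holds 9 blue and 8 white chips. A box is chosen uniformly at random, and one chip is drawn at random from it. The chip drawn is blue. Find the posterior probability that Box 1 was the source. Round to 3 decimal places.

Posterior probability ≈ 0.255

Tabulate prior·likelihood by source: [1] prior 0.25, lik 0.5, product 0.1250; [2] prior 0.25, lik 0.5, product 0.1250; [3] prior 0.25, lik 0.4286, product 0.1071; [4] prior 0.25, lik 0.5294, product 0.1324.
Normalizing constant = 0.48950; the posterior for Box 1 is its product over the sum, 0.1250/0.48950 = 0.255.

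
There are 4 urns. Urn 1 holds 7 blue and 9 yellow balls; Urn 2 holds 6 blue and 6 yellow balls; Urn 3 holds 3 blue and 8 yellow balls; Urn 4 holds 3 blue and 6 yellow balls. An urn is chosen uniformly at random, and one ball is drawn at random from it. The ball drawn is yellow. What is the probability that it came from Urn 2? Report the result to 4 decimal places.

Posterior probability ≈ 0.2035

P(yellow|Urn 1) = 0.5625; P(yellow|Urn 2) = 0.5; P(yellow|Urn 3) = 0.7273; P(yellow|Urn 4) = 0.6667.
Prior × likelihood for each source: 0.25·0.5625=0.1406, 0.25·0.5=0.1250, 0.25·0.7273=0.1818, 0.25·0.6667=0.1667. Summing gives P(yellow) = 0.61411.
P(Urn 2 | yellow) = 0.1250 / 0.61411 = 0.2035.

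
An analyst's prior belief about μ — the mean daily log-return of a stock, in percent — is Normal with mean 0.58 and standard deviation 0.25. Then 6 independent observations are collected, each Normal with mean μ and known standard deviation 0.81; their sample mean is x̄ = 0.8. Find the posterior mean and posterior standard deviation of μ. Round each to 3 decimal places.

With known σ, the Normal prior is conjugate. Weight on the data is w = (n/σ²)/(n/σ² + 1/τ₀²) = 9.14495/(9.14495+16.0000) = 0.36369.
Posterior mean = w·x̄ + (1−w)·μ₀ = 0.36369·0.8 + 0.63631·0.58 = 0.660. Posterior variance = 1/(9.14495+16.0000) = 0.0397694, so SD = 0.199.

Posterior mean ≈ 0.660; posterior SD ≈ 0.199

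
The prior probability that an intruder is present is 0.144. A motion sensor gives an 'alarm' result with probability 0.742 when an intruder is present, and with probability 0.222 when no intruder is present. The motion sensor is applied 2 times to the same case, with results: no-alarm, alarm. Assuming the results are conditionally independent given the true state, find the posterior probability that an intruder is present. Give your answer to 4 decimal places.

Posterior P(H) ≈ 0.1572

With H the event that an intruder is present, the joint likelihood of the observed sequence is P(data|H) = 0.258·0.742 = 0.19144 and P(data|¬H) = 0.778·0.222 = 0.17272.
Bayes: P(H|data) = 0.144·0.19144 / (0.144·0.19144 + 0.856·0.17272) = 0.027567/0.17541 = 0.1572.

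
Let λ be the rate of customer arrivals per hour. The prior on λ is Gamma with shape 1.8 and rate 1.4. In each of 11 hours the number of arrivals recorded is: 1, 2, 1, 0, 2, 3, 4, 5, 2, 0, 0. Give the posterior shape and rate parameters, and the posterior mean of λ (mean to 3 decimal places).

The Poisson likelihood adds the total count to the shape and the number of exposure periods to the rate. Here ∑xᵢ = 20 and n = 11, so shape 1.8→21.8 and rate 1.4→12.4.
E[λ | data] = 21.8/12.4 = 1.758.

Posterior: Gamma(shape=21.8, rate=12.4); mean ≈ 1.758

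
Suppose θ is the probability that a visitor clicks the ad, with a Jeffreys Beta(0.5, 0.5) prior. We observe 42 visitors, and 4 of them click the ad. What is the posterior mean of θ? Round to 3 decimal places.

Posterior mean ≈ 0.105

The binomial likelihood is conjugate to the Beta prior: with 4 successes and 38 failures, the posterior is Beta(0.5+4, 0.5+38) = Beta(4.5, 38.5).
Posterior mean = α/(α+β) = 4.5/43 = 0.105.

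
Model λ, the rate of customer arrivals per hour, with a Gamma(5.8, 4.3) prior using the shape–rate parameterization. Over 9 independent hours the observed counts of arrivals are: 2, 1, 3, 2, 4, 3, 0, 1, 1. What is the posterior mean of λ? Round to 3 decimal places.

Posterior mean ≈ 1.714

The Poisson likelihood adds the total count to the shape and the number of exposure periods to the rate. Here ∑xᵢ = 17 and n = 9, so shape 5.8→22.8 and rate 4.3→13.3.
Posterior mean = shape/rate = 22.8/13.3 = 1.714.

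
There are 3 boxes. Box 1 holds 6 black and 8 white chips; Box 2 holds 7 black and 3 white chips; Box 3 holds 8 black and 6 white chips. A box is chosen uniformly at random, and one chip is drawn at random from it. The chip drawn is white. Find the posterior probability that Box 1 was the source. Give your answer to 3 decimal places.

P(white|Box 1) = 0.5714; P(white|Box 2) = 0.3; P(white|Box 3) = 0.4286.
Prior × likelihood for each source: 0.333333·0.5714=0.1905, 0.333333·0.3=0.1000, 0.333333·0.4286=0.1429. Summing gives P(white) = 0.43333.
P(Box 1 | white) = 0.1905 / 0.43333 = 0.440.

Posterior probability ≈ 0.440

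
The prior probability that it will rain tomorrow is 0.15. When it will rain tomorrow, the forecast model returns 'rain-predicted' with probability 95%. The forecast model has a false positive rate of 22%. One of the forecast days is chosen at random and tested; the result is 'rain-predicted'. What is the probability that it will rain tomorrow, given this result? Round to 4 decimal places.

Let H be the event that it will rain tomorrow. P(H) = 0.15, so P(¬H) = 0.85. With E the 'rain-predicted' result, P(E|H) = 0.95 and P(E|¬H) = 0.22.
P(E) = 0.95·0.15 + 0.22·0.85 = 0.14250 + 0.18700 = 0.32950.
By Bayes' theorem, P(H|E) = 0.14250 / 0.32950 = 0.4325.

P(H | E) ≈ 0.4325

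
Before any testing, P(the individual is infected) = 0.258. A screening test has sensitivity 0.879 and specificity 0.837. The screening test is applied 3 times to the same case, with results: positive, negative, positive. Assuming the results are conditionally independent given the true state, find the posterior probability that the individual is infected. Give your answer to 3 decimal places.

With H the event that the individual is infected, the joint likelihood of the observed sequence is P(data|H) = 0.879·0.121·0.879 = 0.093490 and P(data|¬H) = 0.163·0.837·0.163 = 0.022238.
Bayes: P(H|data) = 0.258·0.093490 / (0.258·0.093490 + 0.742·0.022238) = 0.024120/0.040621 = 0.5938.

Posterior P(H) ≈ 0.594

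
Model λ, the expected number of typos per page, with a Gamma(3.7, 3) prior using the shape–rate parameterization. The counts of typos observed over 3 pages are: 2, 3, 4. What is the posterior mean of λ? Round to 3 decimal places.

Posterior mean ≈ 2.117

The Poisson likelihood adds the total count to the shape and the number of exposure periods to the rate. Here ∑xᵢ = 9 and n = 3, so shape 3.7→12.7 and rate 3→6.
Posterior mean = shape/rate = 12.7/6 = 2.117.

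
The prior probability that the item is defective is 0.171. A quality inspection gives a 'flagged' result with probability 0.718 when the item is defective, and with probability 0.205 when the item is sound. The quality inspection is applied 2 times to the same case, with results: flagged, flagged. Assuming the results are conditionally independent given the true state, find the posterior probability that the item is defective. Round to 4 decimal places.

With H the event that the item is defective, the joint likelihood of the observed sequence is P(data|H) = 0.718·0.718 = 0.51552 and P(data|¬H) = 0.205·0.205 = 0.042025.
Bayes: P(H|data) = 0.171·0.51552 / (0.171·0.51552 + 0.829·0.042025) = 0.088155/0.12299 = 0.7167.

Posterior P(H) ≈ 0.7167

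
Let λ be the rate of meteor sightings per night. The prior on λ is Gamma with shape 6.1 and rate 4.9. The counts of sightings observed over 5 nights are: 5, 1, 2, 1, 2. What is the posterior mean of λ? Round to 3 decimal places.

Posterior mean ≈ 1.727

Total count ∑xᵢ = 11 over n = 5 nights.
Gamma is conjugate to the Poisson likelihood: posterior is Gamma(shape = 6.1+11 = 17.1, rate = 4.9+5 = 9.9).
Posterior mean = shape/rate = 17.1/9.9 = 1.727.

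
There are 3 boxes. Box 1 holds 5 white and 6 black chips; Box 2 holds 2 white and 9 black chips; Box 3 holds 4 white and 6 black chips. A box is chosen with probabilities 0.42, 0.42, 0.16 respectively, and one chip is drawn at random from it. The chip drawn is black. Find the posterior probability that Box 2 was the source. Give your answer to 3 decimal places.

Posterior probability ≈ 0.514

Tabulate prior·likelihood by source: [1] prior 0.42, lik 0.5455, product 0.2291; [2] prior 0.42, lik 0.8182, product 0.3436; [3] prior 0.16, lik 0.6, product 0.09600.
Normalizing constant = 0.66873; the posterior for Box 2 is its product over the sum, 0.3436/0.66873 = 0.514.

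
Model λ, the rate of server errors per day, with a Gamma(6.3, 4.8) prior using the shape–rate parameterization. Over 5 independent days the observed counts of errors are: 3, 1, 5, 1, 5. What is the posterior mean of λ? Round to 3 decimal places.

Posterior mean ≈ 2.173

The Poisson likelihood adds the total count to the shape and the number of exposure periods to the rate. Here ∑xᵢ = 15 and n = 5, so shape 6.3→21.3 and rate 4.8→9.8.
Posterior mean = shape/rate = 21.3/9.8 = 2.173.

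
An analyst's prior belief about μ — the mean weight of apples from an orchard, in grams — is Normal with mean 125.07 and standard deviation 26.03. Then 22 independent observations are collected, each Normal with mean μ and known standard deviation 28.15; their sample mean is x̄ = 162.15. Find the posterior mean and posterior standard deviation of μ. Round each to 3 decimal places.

Prior precision 1/τ₀² = 1/26.03² = 0.00147588; data precision n/σ² = 22/28.15² = 0.0277630.
Posterior precision = 0.00147588 + 0.0277630 = 0.0292388, giving posterior SD = 1/√0.0292388 = 5.848.
Posterior mean = (0.00147588·125.07 + 0.0277630·162.15) / 0.0292388 = 160.278.

Posterior mean ≈ 160.278; posterior SD ≈ 5.848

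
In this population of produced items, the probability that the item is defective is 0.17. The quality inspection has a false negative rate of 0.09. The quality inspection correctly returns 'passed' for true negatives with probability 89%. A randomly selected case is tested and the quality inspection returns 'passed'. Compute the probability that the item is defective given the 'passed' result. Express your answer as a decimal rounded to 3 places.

P(H | E) ≈ 0.020

Let H be the event that the item is defective. P(H) = 0.17, so P(¬H) = 0.83. With E the 'passed' result, P(E|H) = 0.09 and P(E|¬H) = 0.89.
P(E) = 0.09·0.17 + 0.89·0.83 = 0.015300 + 0.73870 = 0.75400.
By Bayes' theorem, P(H|E) = 0.015300 / 0.75400 = 0.020.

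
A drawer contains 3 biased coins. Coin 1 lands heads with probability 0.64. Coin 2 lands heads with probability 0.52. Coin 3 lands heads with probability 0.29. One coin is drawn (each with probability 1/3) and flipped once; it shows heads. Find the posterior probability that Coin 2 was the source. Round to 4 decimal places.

Posterior probability ≈ 0.3586

Tabulate prior·likelihood by source: [1] prior 0.333333, lik 0.64, product 0.2133; [2] prior 0.333333, lik 0.52, product 0.1733; [3] prior 0.333333, lik 0.29, product 0.09667.
Normalizing constant = 0.48333; the posterior for Coin 2 is its product over the sum, 0.1733/0.48333 = 0.3586.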